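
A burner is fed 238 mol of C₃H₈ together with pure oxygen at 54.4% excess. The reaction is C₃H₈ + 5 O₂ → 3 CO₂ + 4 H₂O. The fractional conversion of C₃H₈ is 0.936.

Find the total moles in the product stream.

2300 mol

Stoichiometric O₂ = 5 × 238 = 1190 mol; O₂ fed = 1190 × 1.544 = 1837 mol.
Fuel reacted = 0.936 × 238 → ξ = 222.8 mol.
Outlet (n = n₀ + ν ξ):
  C₃H₈: 238 − 1(222.8) = 15.23
  O₂: 1837 − 5(222.8) = 723.5
  CO₂: 0 + 3(222.8) = 668.3
  H₂O: 0 + 4(222.8) = 891.1
Total out = 15.23 + 723.5 + 668.3 + 891.1 = 2298 mol.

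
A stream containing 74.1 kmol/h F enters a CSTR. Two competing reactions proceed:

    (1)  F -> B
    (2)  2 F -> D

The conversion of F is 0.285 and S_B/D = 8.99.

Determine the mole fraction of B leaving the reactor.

0.239

Conversion of F: F consumed = 0.285 × 74.1 = 21.12 kmol/h = 1ξ₁ + 2ξ₂.
Selectivity: 1ξ₁ / (1ξ₂) = 8.99 → ξ₁ = 8.99 ξ₂.
Substitute: (1·8.99 + 2) ξ₂ = 21.12 → ξ₂ = 1.922 kmol/h, ξ₁ = 17.28 kmol/h.
Outlet amounts (n = n₀ + Σ ν·ξ):
  F: 74.1 − 1(17.28) − 2(1.922) = 52.98
  B: 0 + 1(17.28) = 17.28
  D: 0 + 1(1.922) = 1.922
Total out = 72.18 kmol/h; y_B = 17.28 / 72.18 = 0.2393.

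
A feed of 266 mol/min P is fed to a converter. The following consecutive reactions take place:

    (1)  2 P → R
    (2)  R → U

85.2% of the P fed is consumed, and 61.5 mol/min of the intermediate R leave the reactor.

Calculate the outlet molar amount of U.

Conversion of P: P consumed = 2ξ₁ = 0.852 × 266 → ξ₁ = 113.3 mol/min.
R balance: n_R = 0 + 1ξ₁ − 1ξ₂ = 61.5 → ξ₂ = (1·113.3 − 61.5)/1 = 51.82 mol/min.
Outlet amounts (n = n₀ + Σ ν·ξ):
  P: 266 − 2(113.3) = 39.37
  R: 0 + 1(113.3) − 1(51.82) = 61.5
  U: 0 + 1(51.82) = 51.82

51.8 mol/min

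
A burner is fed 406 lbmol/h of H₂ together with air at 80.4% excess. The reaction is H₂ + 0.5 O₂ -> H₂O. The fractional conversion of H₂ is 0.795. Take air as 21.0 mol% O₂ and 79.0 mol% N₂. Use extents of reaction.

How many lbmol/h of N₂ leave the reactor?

Stoichiometric O₂ = 0.5 × 406 = 203 lbmol/h; O₂ fed = 203 × 1.804 = 366.2 lbmol/h.
N₂ fed = 366.2 × 79/21 = 1378 lbmol/h.
Fuel reacted = 0.795 × 406 → ξ = 322.8 lbmol/h.
Outlet (n = n₀ + ν ξ):
  H₂: 406 − 1(322.8) = 83.23
  O₂: 366.2 − 0.5(322.8) = 204.8
  N₂: 1378 (inert)
  H₂O: 0 + 1(322.8) = 322.8

1380 lbmol/h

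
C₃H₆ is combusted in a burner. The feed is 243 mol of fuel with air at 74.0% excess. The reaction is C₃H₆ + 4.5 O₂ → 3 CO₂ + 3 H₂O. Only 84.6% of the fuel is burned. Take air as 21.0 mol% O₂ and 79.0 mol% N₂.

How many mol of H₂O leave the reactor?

Stoichiometric O₂ = 4.5 × 243 = 1094 mol; O₂ fed = 1094 × 1.740 = 1903 mol.
N₂ fed = 1903 × 79/21 = 7158 mol.
Fuel reacted = 0.846 × 243 → ξ = 205.6 mol.
Outlet (n = n₀ + ν ξ):
  C₃H₆: 243 − 1(205.6) = 37.42
  O₂: 1903 − 4.5(205.6) = 977.6
  N₂: 7158 (inert)
  CO₂: 0 + 3(205.6) = 616.7
  H₂O: 0 + 3(205.6) = 616.7

617 mol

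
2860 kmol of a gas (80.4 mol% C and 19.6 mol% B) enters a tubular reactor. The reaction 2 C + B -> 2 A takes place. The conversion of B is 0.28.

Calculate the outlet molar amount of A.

314 kmol

B reacted = 0.28 × 560.6 = 157 kmol; ν_B = −1, so ξ = 157/1 = 157 kmol.
Outlet amounts (n = n₀ + ν ξ):
  C: 2299 − 2(157) = 1986
  B: 560.6 − 1(157) = 403.6
  A: 0 + 2(157) = 313.9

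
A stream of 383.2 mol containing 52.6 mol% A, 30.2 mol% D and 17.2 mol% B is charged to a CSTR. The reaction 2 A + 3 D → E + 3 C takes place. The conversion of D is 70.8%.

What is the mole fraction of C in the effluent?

0.23

D reacted = 0.708 × 115.7 = 81.93 mol; ν_D = −3, so ξ = 81.93/3 = 27.31 mol.
Outlet amounts (n = n₀ + ν ξ):
  A: 201.6 − 2(27.31) = 146.9
  D: 115.7 − 3(27.31) = 33.79
  E: 0 + 1(27.31) = 27.31
  C: 0 + 3(27.31) = 81.93
  B: 65.91 (inert)
Total out = 355.9 mol; y_C = 81.93 / 355.9 = 0.2302.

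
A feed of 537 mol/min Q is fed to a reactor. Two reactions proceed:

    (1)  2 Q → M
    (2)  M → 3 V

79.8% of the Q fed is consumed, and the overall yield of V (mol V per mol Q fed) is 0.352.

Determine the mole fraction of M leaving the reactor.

0.337

Conversion of Q: Q consumed = 2ξ₁ = 0.798 × 537 → ξ₁ = 214.3 mol/min.
Yield of V: 3ξ₂ / 537 = 0.352 → ξ₂ = 63.01 mol/min.
Outlet amounts (n = n₀ + Σ ν·ξ):
  Q: 537 − 2(214.3) = 108.5
  M: 0 + 1(214.3) − 1(63.01) = 151.3
  V: 0 + 3(63.01) = 189
Total out = 448.8 mol/min; y_M = 151.3 / 448.8 = 0.3371.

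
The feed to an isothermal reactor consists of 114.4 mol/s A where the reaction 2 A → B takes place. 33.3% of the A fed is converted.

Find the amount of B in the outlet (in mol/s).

A reacted = 0.333 × 114.4 = 38.1 mol/s; ν_A = −2, so ξ = 38.1/2 = 19.05 mol/s.
Outlet amounts (n = n₀ + ν ξ):
  A: 114.4 − 2(19.05) = 76.3
  B: 0 + 1(19.05) = 19.05

19 mol/s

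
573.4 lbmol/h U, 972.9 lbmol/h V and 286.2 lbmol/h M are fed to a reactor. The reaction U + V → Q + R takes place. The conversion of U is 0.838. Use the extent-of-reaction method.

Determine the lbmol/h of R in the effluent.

481 lbmol/h

U reacted = 0.838 × 573.4 = 480.5 lbmol/h; ν_U = −1, so ξ = 480.5/1 = 480.5 lbmol/h.
Outlet amounts (n = n₀ + ν ξ):
  U: 573.4 − 1(480.5) = 92.89
  V: 972.9 − 1(480.5) = 492.4
  Q: 0 + 1(480.5) = 480.5
  R: 0 + 1(480.5) = 480.5
  M: 286.2 (inert)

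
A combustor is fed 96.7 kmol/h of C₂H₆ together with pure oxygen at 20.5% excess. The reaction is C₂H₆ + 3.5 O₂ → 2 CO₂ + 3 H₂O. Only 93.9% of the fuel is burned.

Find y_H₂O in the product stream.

0.495

Stoichiometric O₂ = 3.5 × 96.7 = 338.4 kmol/h; O₂ fed = 338.4 × 1.205 = 407.8 kmol/h.
Fuel reacted = 0.939 × 96.7 → ξ = 90.8 kmol/h.
Outlet (n = n₀ + ν ξ):
  C₂H₆: 96.7 − 1(90.8) = 5.899
  O₂: 407.8 − 3.5(90.8) = 90.03
  CO₂: 0 + 2(90.8) = 181.6
  H₂O: 0 + 3(90.8) = 272.4
Total out = 549.9 kmol/h; y_H₂O = 272.4 / 549.9 = 0.4953.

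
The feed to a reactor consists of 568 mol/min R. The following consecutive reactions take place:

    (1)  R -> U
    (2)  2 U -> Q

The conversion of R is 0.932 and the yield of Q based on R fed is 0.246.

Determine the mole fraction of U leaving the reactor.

0.584

Conversion of R: R consumed = 1ξ₁ = 0.932 × 568 → ξ₁ = 529.4 mol/min.
Yield of Q: 1ξ₂ / 568 = 0.246 → ξ₂ = 139.7 mol/min.
Outlet amounts (n = n₀ + Σ ν·ξ):
  R: 568 − 1(529.4) = 38.62
  U: 0 + 1(529.4) − 2(139.7) = 249.9
  Q: 0 + 1(139.7) = 139.7
Total out = 428.3 mol/min; y_U = 249.9 / 428.3 = 0.5836.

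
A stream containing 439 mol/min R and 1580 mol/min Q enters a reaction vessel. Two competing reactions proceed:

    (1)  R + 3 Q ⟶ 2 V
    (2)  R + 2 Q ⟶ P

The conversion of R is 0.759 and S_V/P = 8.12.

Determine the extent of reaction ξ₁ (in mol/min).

Conversion of R: R consumed = 0.759 × 439 = 333.2 mol/min = 1ξ₁ + 1ξ₂.
Selectivity: 2ξ₁ / (1ξ₂) = 8.12 → ξ₁ = 4.06 ξ₂.
Substitute: (1·4.06 + 1) ξ₂ = 333.2 → ξ₂ = 65.85 mol/min, ξ₁ = 267.4 mol/min.
Outlet amounts (n = n₀ + Σ ν·ξ):
  R: 439 − 1(267.4) − 1(65.85) = 105.8
  Q: 1580 − 3(267.4) − 2(65.85) = 646.2
  V: 0 + 2(267.4) = 534.7
  P: 0 + 1(65.85) = 65.85

ξ₁ = 267 mol/min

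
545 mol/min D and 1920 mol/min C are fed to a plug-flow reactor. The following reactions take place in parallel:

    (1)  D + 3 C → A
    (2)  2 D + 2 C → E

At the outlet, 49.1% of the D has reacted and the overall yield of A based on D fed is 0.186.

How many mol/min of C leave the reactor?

1450 mol/min

Yield of A: 1ξ₁ / 545 = 0.186 → ξ₁ = 101.4 mol/min.
Conversion of D: 1ξ₁ + 2ξ₂ = 0.491 × 545 = 267.6 → ξ₂ = 83.11 mol/min.
Outlet amounts (n = n₀ + Σ ν·ξ):
  D: 545 − 1(101.4) − 2(83.11) = 277.4
  C: 1920 − 3(101.4) − 2(83.11) = 1450
  A: 0 + 1(101.4) = 101.4
  E: 0 + 1(83.11) = 83.11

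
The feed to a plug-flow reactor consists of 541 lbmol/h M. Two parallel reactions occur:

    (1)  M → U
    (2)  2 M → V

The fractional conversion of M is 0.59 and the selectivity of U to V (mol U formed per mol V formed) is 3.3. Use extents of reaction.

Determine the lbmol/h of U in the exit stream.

Conversion of M: M consumed = 0.59 × 541 = 319.2 lbmol/h = 1ξ₁ + 2ξ₂.
Selectivity: 1ξ₁ / (1ξ₂) = 3.3 → ξ₁ = 3.3 ξ₂.
Substitute: (1·3.3 + 2) ξ₂ = 319.2 → ξ₂ = 60.22 lbmol/h, ξ₁ = 198.7 lbmol/h.
Outlet amounts (n = n₀ + Σ ν·ξ):
  M: 541 − 1(198.7) − 2(60.22) = 221.8
  U: 0 + 1(198.7) = 198.7
  V: 0 + 1(60.22) = 60.22

199 lbmol/h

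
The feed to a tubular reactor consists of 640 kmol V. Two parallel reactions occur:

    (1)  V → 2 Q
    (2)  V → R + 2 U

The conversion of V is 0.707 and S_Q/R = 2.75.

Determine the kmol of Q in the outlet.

524 kmol

Conversion of V: V consumed = 0.707 × 640 = 452.5 kmol = 1ξ₁ + 1ξ₂.
Selectivity: 2ξ₁ / (1ξ₂) = 2.75 → ξ₁ = 1.375 ξ₂.
Substitute: (1·1.375 + 1) ξ₂ = 452.5 → ξ₂ = 190.5 kmol, ξ₁ = 262 kmol.
Outlet amounts (n = n₀ + Σ ν·ξ):
  V: 640 − 1(262) − 1(190.5) = 187.5
  Q: 0 + 2(262) = 523.9
  R: 0 + 1(190.5) = 190.5
  U: 0 + 2(190.5) = 381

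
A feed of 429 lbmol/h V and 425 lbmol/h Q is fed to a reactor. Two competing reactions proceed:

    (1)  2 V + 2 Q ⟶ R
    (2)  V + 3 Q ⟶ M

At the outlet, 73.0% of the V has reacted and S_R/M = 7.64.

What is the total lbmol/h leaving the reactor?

355 lbmol/h

Conversion of V: V consumed = 0.73 × 429 = 313.2 lbmol/h = 2ξ₁ + 1ξ₂.
Selectivity: 1ξ₁ / (1ξ₂) = 7.64 → ξ₁ = 7.64 ξ₂.
Substitute: (2·7.64 + 1) ξ₂ = 313.2 → ξ₂ = 19.24 lbmol/h, ξ₁ = 147 lbmol/h.
Outlet amounts (n = n₀ + Σ ν·ξ):
  V: 429 − 2(147) − 1(19.24) = 115.8
  Q: 425 − 2(147) − 3(19.24) = 73.36
  R: 0 + 1(147) = 147
  M: 0 + 1(19.24) = 19.24
Total out = 115.8 + 73.36 + 147 + 19.24 = 355.4 lbmol/h.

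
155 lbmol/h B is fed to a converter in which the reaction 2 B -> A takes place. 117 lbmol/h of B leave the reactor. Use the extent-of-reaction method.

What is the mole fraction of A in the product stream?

For B: n = n₀ − 2ξ → 117 = 155 − 2ξ, giving ξ = 19 lbmol/h.
Outlet amounts (n = n₀ + ν ξ):
  B: 155 − 2(19) = 117
  A: 0 + 1(19) = 19
Total out = 136 lbmol/h; y_A = 19 / 136 = 0.1397.

0.14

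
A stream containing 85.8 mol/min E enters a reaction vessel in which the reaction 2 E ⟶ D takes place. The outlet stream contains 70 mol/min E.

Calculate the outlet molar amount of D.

For E: n = n₀ − 2ξ → 70 = 85.8 − 2ξ, giving ξ = 7.9 mol/min.
Outlet amounts (n = n₀ + ν ξ):
  E: 85.8 − 2(7.9) = 70
  D: 0 + 1(7.9) = 7.9

7.9 mol/min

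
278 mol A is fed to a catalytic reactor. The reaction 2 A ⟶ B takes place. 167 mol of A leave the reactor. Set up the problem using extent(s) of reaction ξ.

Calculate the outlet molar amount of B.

For A: n = n₀ − 2ξ → 167 = 278 − 2ξ, giving ξ = 55.5 mol.
Outlet amounts (n = n₀ + ν ξ):
  A: 278 − 2(55.5) = 167
  B: 0 + 1(55.5) = 55.5

55.5 mol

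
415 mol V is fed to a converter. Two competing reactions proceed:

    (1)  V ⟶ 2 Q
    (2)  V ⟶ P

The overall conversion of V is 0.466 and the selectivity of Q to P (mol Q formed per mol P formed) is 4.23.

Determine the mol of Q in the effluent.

Conversion of V: V consumed = 0.466 × 415 = 193.4 mol = 1ξ₁ + 1ξ₂.
Selectivity: 2ξ₁ / (1ξ₂) = 4.23 → ξ₁ = 2.115 ξ₂.
Substitute: (1·2.115 + 1) ξ₂ = 193.4 → ξ₂ = 62.08 mol, ξ₁ = 131.3 mol.
Outlet amounts (n = n₀ + Σ ν·ξ):
  V: 415 − 1(131.3) − 1(62.08) = 221.6
  Q: 0 + 2(131.3) = 262.6
  P: 0 + 1(62.08) = 62.08

263 mol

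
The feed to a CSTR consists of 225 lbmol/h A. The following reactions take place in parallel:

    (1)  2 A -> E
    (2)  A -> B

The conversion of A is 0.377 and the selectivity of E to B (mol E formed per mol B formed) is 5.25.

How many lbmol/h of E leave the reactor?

Conversion of A: A consumed = 0.377 × 225 = 84.83 lbmol/h = 2ξ₁ + 1ξ₂.
Selectivity: 1ξ₁ / (1ξ₂) = 5.25 → ξ₁ = 5.25 ξ₂.
Substitute: (2·5.25 + 1) ξ₂ = 84.83 → ξ₂ = 7.376 lbmol/h, ξ₁ = 38.72 lbmol/h.
Outlet amounts (n = n₀ + Σ ν·ξ):
  A: 225 − 2(38.72) − 1(7.376) = 140.2
  E: 0 + 1(38.72) = 38.72
  B: 0 + 1(7.376) = 7.376

38.7 lbmol/h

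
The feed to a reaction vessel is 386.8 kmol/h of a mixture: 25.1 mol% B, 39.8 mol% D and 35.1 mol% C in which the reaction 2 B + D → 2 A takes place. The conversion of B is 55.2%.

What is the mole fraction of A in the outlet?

0.149

B reacted = 0.552 × 97.09 = 53.59 kmol/h; ν_B = −2, so ξ = 53.59/2 = 26.8 kmol/h.
Outlet amounts (n = n₀ + ν ξ):
  B: 97.09 − 2(26.8) = 43.49
  D: 153.9 − 1(26.8) = 127.2
  A: 0 + 2(26.8) = 53.59
  C: 135.8 (inert)
Total out = 360 kmol/h; y_A = 53.59 / 360 = 0.1489.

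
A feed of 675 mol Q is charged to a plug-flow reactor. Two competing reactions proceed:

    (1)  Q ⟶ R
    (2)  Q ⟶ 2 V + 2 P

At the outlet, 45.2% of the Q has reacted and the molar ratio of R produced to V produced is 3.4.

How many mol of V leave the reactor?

78.2 mol

Conversion of Q: Q consumed = 0.452 × 675 = 305.1 mol = 1ξ₁ + 1ξ₂.
Selectivity: 1ξ₁ / (2ξ₂) = 3.4 → ξ₁ = 6.8 ξ₂.
Substitute: (1·6.8 + 1) ξ₂ = 305.1 → ξ₂ = 39.12 mol, ξ₁ = 266 mol.
Outlet amounts (n = n₀ + Σ ν·ξ):
  Q: 675 − 1(266) − 1(39.12) = 369.9
  R: 0 + 1(266) = 266
  V: 0 + 2(39.12) = 78.23
  P: 0 + 2(39.12) = 78.23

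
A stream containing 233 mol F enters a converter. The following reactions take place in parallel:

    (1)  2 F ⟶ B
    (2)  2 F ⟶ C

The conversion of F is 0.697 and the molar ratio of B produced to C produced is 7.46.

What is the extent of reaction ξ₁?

ξ₁ = 71.6 mol

Conversion of F: F consumed = 0.697 × 233 = 162.4 mol = 2ξ₁ + 2ξ₂.
Selectivity: 1ξ₁ / (1ξ₂) = 7.46 → ξ₁ = 7.46 ξ₂.
Substitute: (2·7.46 + 2) ξ₂ = 162.4 → ξ₂ = 9.598 mol, ξ₁ = 71.6 mol.
Outlet amounts (n = n₀ + Σ ν·ξ):
  F: 233 − 2(71.6) − 2(9.598) = 70.6
  B: 0 + 1(71.6) = 71.6
  C: 0 + 1(9.598) = 9.598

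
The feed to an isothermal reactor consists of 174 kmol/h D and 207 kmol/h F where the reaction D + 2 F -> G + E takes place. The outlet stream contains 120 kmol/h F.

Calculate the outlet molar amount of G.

For F: n = n₀ − 2ξ → 120 = 207 − 2ξ, giving ξ = 43.5 kmol/h.
Outlet amounts (n = n₀ + ν ξ):
  D: 174 − 1(43.5) = 130.5
  F: 207 − 2(43.5) = 120
  G: 0 + 1(43.5) = 43.5
  E: 0 + 1(43.5) = 43.5

43.5 kmol/h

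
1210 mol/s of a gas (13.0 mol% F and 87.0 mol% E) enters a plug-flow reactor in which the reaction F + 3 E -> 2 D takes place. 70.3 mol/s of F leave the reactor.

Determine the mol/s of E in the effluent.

792 mol/s

For F: n = n₀ − 1ξ → 70.3 = 157.3 − 1ξ, giving ξ = 87 mol/s.
Outlet amounts (n = n₀ + ν ξ):
  F: 157.3 − 1(87) = 70.3
  E: 1053 − 3(87) = 791.7
  D: 0 + 2(87) = 174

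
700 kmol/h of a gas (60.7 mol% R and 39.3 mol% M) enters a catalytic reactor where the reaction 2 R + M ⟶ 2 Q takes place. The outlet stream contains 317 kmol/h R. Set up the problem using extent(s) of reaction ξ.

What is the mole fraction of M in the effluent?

0.342

For R: n = n₀ − 2ξ → 317 = 424.9 − 2ξ, giving ξ = 53.95 kmol/h.
Outlet amounts (n = n₀ + ν ξ):
  R: 424.9 − 2(53.95) = 317
  M: 275.1 − 1(53.95) = 221.1
  Q: 0 + 2(53.95) = 107.9
Total out = 646 kmol/h; y_M = 221.1 / 646 = 0.3423.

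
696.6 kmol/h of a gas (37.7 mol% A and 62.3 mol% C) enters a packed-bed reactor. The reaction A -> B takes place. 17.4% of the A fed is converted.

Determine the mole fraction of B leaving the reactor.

A reacted = 0.174 × 262.6 = 45.7 kmol/h; ν_A = −1, so ξ = 45.7/1 = 45.7 kmol/h.
Outlet amounts (n = n₀ + ν ξ):
  A: 262.6 − 1(45.7) = 216.9
  B: 0 + 1(45.7) = 45.7
  C: 434 (inert)
Total out = 696.6 kmol/h; y_B = 45.7 / 696.6 = 0.0656.

0.0656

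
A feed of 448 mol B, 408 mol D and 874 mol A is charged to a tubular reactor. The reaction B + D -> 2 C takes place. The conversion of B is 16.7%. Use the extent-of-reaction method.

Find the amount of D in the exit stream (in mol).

333 mol

B reacted = 0.167 × 448 = 74.82 mol; ν_B = −1, so ξ = 74.82/1 = 74.82 mol.
Outlet amounts (n = n₀ + ν ξ):
  B: 448 − 1(74.82) = 373.2
  D: 408 − 1(74.82) = 333.2
  C: 0 + 2(74.82) = 149.6
  A: 874 (inert)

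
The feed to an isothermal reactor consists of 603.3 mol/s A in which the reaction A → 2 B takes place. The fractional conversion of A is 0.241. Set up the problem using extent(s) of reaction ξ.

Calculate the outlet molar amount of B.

A reacted = 0.241 × 603.3 = 145.4 mol/s; ν_A = −1, so ξ = 145.4/1 = 145.4 mol/s.
Outlet amounts (n = n₀ + ν ξ):
  A: 603.3 − 1(145.4) = 457.9
  B: 0 + 2(145.4) = 290.8

291 mol/s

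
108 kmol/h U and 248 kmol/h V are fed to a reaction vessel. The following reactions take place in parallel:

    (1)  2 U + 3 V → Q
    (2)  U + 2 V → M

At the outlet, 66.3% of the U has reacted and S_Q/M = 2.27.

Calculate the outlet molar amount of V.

Conversion of U: U consumed = 0.663 × 108 = 71.6 kmol/h = 2ξ₁ + 1ξ₂.
Selectivity: 1ξ₁ / (1ξ₂) = 2.27 → ξ₁ = 2.27 ξ₂.
Substitute: (2·2.27 + 1) ξ₂ = 71.6 → ξ₂ = 12.92 kmol/h, ξ₁ = 29.34 kmol/h.
Outlet amounts (n = n₀ + Σ ν·ξ):
  U: 108 − 2(29.34) − 1(12.92) = 36.4
  V: 248 − 3(29.34) − 2(12.92) = 134.1
  Q: 0 + 1(29.34) = 29.34
  M: 0 + 1(12.92) = 12.92

134 kmol/h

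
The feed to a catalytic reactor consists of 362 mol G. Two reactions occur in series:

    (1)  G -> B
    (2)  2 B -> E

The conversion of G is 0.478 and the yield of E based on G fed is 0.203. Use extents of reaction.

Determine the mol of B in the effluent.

26.1 mol

Conversion of G: G consumed = 1ξ₁ = 0.478 × 362 → ξ₁ = 173 mol.
Yield of E: 1ξ₂ / 362 = 0.203 → ξ₂ = 73.49 mol.
Outlet amounts (n = n₀ + Σ ν·ξ):
  G: 362 − 1(173) = 189
  B: 0 + 1(173) − 2(73.49) = 26.06
  E: 0 + 1(73.49) = 73.49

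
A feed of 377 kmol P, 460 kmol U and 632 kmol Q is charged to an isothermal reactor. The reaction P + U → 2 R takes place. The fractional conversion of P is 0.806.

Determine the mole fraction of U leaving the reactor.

0.106

P reacted = 0.806 × 377 = 303.9 kmol; ν_P = −1, so ξ = 303.9/1 = 303.9 kmol.
Outlet amounts (n = n₀ + ν ξ):
  P: 377 − 1(303.9) = 73.14
  U: 460 − 1(303.9) = 156.1
  R: 0 + 2(303.9) = 607.7
  Q: 632 (inert)
Total out = 1469 kmol; y_U = 156.1 / 1469 = 0.1063.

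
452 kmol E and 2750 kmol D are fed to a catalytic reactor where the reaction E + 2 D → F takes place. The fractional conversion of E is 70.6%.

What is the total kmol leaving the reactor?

E reacted = 0.706 × 452 = 319.1 kmol; ν_E = −1, so ξ = 319.1/1 = 319.1 kmol.
Outlet amounts (n = n₀ + ν ξ):
  E: 452 − 1(319.1) = 132.9
  D: 2750 − 2(319.1) = 2112
  F: 0 + 1(319.1) = 319.1
Total out = 132.9 + 2112 + 319.1 = 2564 kmol.

2560 kmol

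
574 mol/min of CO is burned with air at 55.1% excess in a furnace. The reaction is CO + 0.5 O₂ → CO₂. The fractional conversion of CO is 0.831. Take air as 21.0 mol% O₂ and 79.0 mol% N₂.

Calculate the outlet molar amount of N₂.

Stoichiometric O₂ = 0.5 × 574 = 287 mol/min; O₂ fed = 287 × 1.551 = 445.1 mol/min.
N₂ fed = 445.1 × 79/21 = 1675 mol/min.
Fuel reacted = 0.831 × 574 → ξ = 477 mol/min.
Outlet (n = n₀ + ν ξ):
  CO: 574 − 1(477) = 97.01
  O₂: 445.1 − 0.5(477) = 206.6
  N₂: 1675 (inert)
  CO₂: 0 + 1(477) = 477

1670 mol/min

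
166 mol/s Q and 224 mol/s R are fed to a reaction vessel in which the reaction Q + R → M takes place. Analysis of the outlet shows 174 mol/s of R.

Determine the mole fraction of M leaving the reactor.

For R: n = n₀ − 1ξ → 174 = 224 − 1ξ, giving ξ = 50 mol/s.
Outlet amounts (n = n₀ + ν ξ):
  Q: 166 − 1(50) = 116
  R: 224 − 1(50) = 174
  M: 0 + 1(50) = 50
Total out = 340 mol/s; y_M = 50 / 340 = 0.1471.

0.147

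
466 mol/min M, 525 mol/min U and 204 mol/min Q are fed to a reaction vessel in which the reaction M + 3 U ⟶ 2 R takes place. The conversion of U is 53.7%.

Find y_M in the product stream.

U reacted = 0.537 × 525 = 281.9 mol/min; ν_U = −3, so ξ = 281.9/3 = 93.98 mol/min.
Outlet amounts (n = n₀ + ν ξ):
  M: 466 − 1(93.98) = 372
  U: 525 − 3(93.98) = 243.1
  R: 0 + 2(93.98) = 188
  Q: 204 (inert)
Total out = 1007 mol/min; y_M = 372 / 1007 = 0.3694.

0.369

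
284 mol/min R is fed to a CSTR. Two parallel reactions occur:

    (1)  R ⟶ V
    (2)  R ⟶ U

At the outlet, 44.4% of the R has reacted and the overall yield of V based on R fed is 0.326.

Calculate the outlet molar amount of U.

33.5 mol/min

Yield of V: 1ξ₁ / 284 = 0.326 → ξ₁ = 92.58 mol/min.
Conversion of R: 1ξ₁ + 1ξ₂ = 0.444 × 284 = 126.1 → ξ₂ = 33.51 mol/min.
Outlet amounts (n = n₀ + Σ ν·ξ):
  R: 284 − 1(92.58) − 1(33.51) = 157.9
  V: 0 + 1(92.58) = 92.58
  U: 0 + 1(33.51) = 33.51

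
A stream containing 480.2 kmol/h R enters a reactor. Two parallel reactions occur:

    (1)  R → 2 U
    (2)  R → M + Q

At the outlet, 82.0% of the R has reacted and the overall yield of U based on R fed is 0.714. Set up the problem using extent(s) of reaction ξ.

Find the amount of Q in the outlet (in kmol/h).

222 kmol/h

Yield of U: 2ξ₁ / 480.2 = 0.714 → ξ₁ = 171.4 kmol/h.
Conversion of R: 1ξ₁ + 1ξ₂ = 0.82 × 480.2 = 393.8 → ξ₂ = 222.3 kmol/h.
Outlet amounts (n = n₀ + Σ ν·ξ):
  R: 480.2 − 1(171.4) − 1(222.3) = 86.44
  U: 0 + 2(171.4) = 342.9
  M: 0 + 1(222.3) = 222.3
  Q: 0 + 1(222.3) = 222.3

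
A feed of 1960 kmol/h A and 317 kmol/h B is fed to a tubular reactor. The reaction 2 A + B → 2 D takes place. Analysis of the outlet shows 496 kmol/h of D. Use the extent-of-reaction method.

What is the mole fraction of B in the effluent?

0.034

For D: n = n₀ + 2ξ → 496 = 0 + 2ξ, giving ξ = 248 kmol/h.
Outlet amounts (n = n₀ + ν ξ):
  A: 1960 − 2(248) = 1464
  B: 317 − 1(248) = 69
  D: 0 + 2(248) = 496
Total out = 2029 kmol/h; y_B = 69 / 2029 = 0.03401.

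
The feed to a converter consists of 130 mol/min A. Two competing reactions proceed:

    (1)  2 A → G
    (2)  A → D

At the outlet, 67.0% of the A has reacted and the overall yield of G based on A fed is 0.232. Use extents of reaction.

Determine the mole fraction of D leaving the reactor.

0.268

Yield of G: 1ξ₁ / 130 = 0.232 → ξ₁ = 30.16 mol/min.
Conversion of A: 2ξ₁ + 1ξ₂ = 0.67 × 130 = 87.1 → ξ₂ = 26.78 mol/min.
Outlet amounts (n = n₀ + Σ ν·ξ):
  A: 130 − 2(30.16) − 1(26.78) = 42.9
  G: 0 + 1(30.16) = 30.16
  D: 0 + 1(26.78) = 26.78
Total out = 99.84 mol/min; y_D = 26.78 / 99.84 = 0.2682.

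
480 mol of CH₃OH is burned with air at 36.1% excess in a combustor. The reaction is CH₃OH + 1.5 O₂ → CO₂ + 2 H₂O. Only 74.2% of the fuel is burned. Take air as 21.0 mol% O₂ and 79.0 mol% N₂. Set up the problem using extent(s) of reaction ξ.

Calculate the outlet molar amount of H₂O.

712 mol

Stoichiometric O₂ = 1.5 × 480 = 720 mol; O₂ fed = 720 × 1.361 = 979.9 mol.
N₂ fed = 979.9 × 79/21 = 3686 mol.
Fuel reacted = 0.742 × 480 → ξ = 356.2 mol.
Outlet (n = n₀ + ν ξ):
  CH₃OH: 480 − 1(356.2) = 123.8
  O₂: 979.9 − 1.5(356.2) = 445.7
  N₂: 3686 (inert)
  CO₂: 0 + 1(356.2) = 356.2
  H₂O: 0 + 2(356.2) = 712.3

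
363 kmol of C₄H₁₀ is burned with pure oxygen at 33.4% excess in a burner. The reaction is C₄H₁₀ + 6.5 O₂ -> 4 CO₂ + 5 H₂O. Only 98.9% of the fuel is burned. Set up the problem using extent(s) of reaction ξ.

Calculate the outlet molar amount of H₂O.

Stoichiometric O₂ = 6.5 × 363 = 2360 kmol; O₂ fed = 2360 × 1.334 = 3148 kmol.
Fuel reacted = 0.989 × 363 → ξ = 359 kmol.
Outlet (n = n₀ + ν ξ):
  C₄H₁₀: 363 − 1(359) = 3.993
  O₂: 3148 − 6.5(359) = 814
  CO₂: 0 + 4(359) = 1436
  H₂O: 0 + 5(359) = 1795

1800 kmol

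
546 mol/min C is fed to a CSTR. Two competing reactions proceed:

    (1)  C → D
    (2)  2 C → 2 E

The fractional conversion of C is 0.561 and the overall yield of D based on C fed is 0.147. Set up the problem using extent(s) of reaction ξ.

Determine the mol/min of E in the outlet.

Yield of D: 1ξ₁ / 546 = 0.147 → ξ₁ = 80.26 mol/min.
Conversion of C: 1ξ₁ + 2ξ₂ = 0.561 × 546 = 306.3 → ξ₂ = 113 mol/min.
Outlet amounts (n = n₀ + Σ ν·ξ):
  C: 546 − 1(80.26) − 2(113) = 239.7
  D: 0 + 1(80.26) = 80.26
  E: 0 + 2(113) = 226

226 mol/min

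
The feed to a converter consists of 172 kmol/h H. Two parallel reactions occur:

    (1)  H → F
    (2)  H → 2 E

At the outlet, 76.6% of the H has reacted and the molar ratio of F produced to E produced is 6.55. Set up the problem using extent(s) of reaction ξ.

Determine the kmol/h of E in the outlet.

Conversion of H: H consumed = 0.766 × 172 = 131.8 kmol/h = 1ξ₁ + 1ξ₂.
Selectivity: 1ξ₁ / (2ξ₂) = 6.55 → ξ₁ = 13.1 ξ₂.
Substitute: (1·13.1 + 1) ξ₂ = 131.8 → ξ₂ = 9.344 kmol/h, ξ₁ = 122.4 kmol/h.
Outlet amounts (n = n₀ + Σ ν·ξ):
  H: 172 − 1(122.4) − 1(9.344) = 40.25
  F: 0 + 1(122.4) = 122.4
  E: 0 + 2(9.344) = 18.69

18.7 kmol/h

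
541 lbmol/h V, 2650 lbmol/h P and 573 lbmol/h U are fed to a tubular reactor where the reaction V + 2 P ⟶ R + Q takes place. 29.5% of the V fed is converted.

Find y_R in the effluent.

0.0443

V reacted = 0.295 × 541 = 159.6 lbmol/h; ν_V = −1, so ξ = 159.6/1 = 159.6 lbmol/h.
Outlet amounts (n = n₀ + ν ξ):
  V: 541 − 1(159.6) = 381.4
  P: 2650 − 2(159.6) = 2331
  R: 0 + 1(159.6) = 159.6
  Q: 0 + 1(159.6) = 159.6
  U: 573 (inert)
Total out = 3604 lbmol/h; y_R = 159.6 / 3604 = 0.04428.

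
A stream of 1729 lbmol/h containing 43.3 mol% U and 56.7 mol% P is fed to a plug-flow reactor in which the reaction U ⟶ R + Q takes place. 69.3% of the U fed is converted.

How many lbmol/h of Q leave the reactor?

U reacted = 0.693 × 748.7 = 518.8 lbmol/h; ν_U = −1, so ξ = 518.8/1 = 518.8 lbmol/h.
Outlet amounts (n = n₀ + ν ξ):
  U: 748.7 − 1(518.8) = 229.8
  R: 0 + 1(518.8) = 518.8
  Q: 0 + 1(518.8) = 518.8
  P: 980.3 (inert)

519 lbmol/h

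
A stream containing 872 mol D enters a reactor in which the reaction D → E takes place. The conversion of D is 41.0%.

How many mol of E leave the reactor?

358 mol

D reacted = 0.41 × 872 = 357.5 mol; ν_D = −1, so ξ = 357.5/1 = 357.5 mol.
Outlet amounts (n = n₀ + ν ξ):
  D: 872 − 1(357.5) = 514.5
  E: 0 + 1(357.5) = 357.5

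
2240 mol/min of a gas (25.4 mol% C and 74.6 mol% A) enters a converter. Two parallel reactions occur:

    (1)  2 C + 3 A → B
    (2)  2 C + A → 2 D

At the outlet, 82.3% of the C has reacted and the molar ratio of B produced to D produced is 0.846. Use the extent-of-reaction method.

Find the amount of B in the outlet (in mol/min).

Conversion of C: C consumed = 0.823 × 569 = 468.3 mol/min = 2ξ₁ + 2ξ₂.
Selectivity: 1ξ₁ / (2ξ₂) = 0.846 → ξ₁ = 1.692 ξ₂.
Substitute: (2·1.692 + 2) ξ₂ = 468.3 → ξ₂ = 86.97 mol/min, ξ₁ = 147.2 mol/min.
Outlet amounts (n = n₀ + Σ ν·ξ):
  C: 569 − 2(147.2) − 2(86.97) = 100.7
  A: 1671 − 3(147.2) − 1(86.97) = 1143
  B: 0 + 1(147.2) = 147.2
  D: 0 + 2(86.97) = 173.9

147 mol/min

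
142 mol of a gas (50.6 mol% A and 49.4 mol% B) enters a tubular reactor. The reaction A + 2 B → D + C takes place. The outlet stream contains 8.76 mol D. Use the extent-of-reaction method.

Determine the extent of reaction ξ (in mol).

For D: n = n₀ + 1ξ → 8.76 = 0 + 1ξ, giving ξ = 8.76 mol.
Outlet amounts (n = n₀ + ν ξ):
  A: 71.85 − 1(8.76) = 63.09
  B: 70.15 − 2(8.76) = 52.63
  D: 0 + 1(8.76) = 8.76
  C: 0 + 1(8.76) = 8.76

ξ = 8.76 mol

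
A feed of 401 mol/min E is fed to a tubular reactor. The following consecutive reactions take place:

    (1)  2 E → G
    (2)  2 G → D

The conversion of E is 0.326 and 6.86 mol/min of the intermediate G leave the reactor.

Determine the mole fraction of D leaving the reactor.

0.0955

Conversion of E: E consumed = 2ξ₁ = 0.326 × 401 → ξ₁ = 65.36 mol/min.
G balance: n_G = 0 + 1ξ₁ − 2ξ₂ = 6.86 → ξ₂ = (1·65.36 − 6.86)/2 = 29.25 mol/min.
Outlet amounts (n = n₀ + Σ ν·ξ):
  E: 401 − 2(65.36) = 270.3
  G: 0 + 1(65.36) − 2(29.25) = 6.86
  D: 0 + 1(29.25) = 29.25
Total out = 306.4 mol/min; y_D = 29.25 / 306.4 = 0.09547.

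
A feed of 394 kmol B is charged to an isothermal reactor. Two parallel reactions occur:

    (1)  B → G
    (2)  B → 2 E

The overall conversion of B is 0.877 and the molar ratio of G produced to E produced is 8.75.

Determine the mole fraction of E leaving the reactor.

0.0905

Conversion of B: B consumed = 0.877 × 394 = 345.5 kmol = 1ξ₁ + 1ξ₂.
Selectivity: 1ξ₁ / (2ξ₂) = 8.75 → ξ₁ = 17.5 ξ₂.
Substitute: (1·17.5 + 1) ξ₂ = 345.5 → ξ₂ = 18.68 kmol, ξ₁ = 326.9 kmol.
Outlet amounts (n = n₀ + Σ ν·ξ):
  B: 394 − 1(326.9) − 1(18.68) = 48.46
  G: 0 + 1(326.9) = 326.9
  E: 0 + 2(18.68) = 37.36
Total out = 412.7 kmol; y_E = 37.36 / 412.7 = 0.09052.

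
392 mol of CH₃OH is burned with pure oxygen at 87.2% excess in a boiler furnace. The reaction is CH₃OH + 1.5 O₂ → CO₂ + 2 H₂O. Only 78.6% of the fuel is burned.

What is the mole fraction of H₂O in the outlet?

Stoichiometric O₂ = 1.5 × 392 = 588 mol; O₂ fed = 588 × 1.872 = 1101 mol.
Fuel reacted = 0.786 × 392 → ξ = 308.1 mol.
Outlet (n = n₀ + ν ξ):
  CH₃OH: 392 − 1(308.1) = 83.89
  O₂: 1101 − 1.5(308.1) = 638.6
  CO₂: 0 + 1(308.1) = 308.1
  H₂O: 0 + 2(308.1) = 616.2
Total out = 1647 mol; y_H₂O = 616.2 / 1647 = 0.3742.

0.374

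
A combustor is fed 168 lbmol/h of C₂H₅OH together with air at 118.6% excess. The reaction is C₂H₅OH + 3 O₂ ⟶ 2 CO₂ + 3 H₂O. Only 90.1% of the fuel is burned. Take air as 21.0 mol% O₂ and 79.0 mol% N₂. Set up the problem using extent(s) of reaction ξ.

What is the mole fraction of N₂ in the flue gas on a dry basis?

0.811

Stoichiometric O₂ = 3 × 168 = 504 lbmol/h; O₂ fed = 504 × 2.186 = 1102 lbmol/h.
N₂ fed = 1102 × 79/21 = 4145 lbmol/h.
Fuel reacted = 0.901 × 168 → ξ = 151.4 lbmol/h.
Outlet (n = n₀ + ν ξ):
  C₂H₅OH: 168 − 1(151.4) = 16.63
  O₂: 1102 − 3(151.4) = 647.6
  N₂: 4145 (inert)
  CO₂: 0 + 2(151.4) = 302.7
  H₂O: 0 + 3(151.4) = 454.1
Dry total = 5112 lbmol/h; y_N₂ (dry) = 4145 / 5112 = 0.8108.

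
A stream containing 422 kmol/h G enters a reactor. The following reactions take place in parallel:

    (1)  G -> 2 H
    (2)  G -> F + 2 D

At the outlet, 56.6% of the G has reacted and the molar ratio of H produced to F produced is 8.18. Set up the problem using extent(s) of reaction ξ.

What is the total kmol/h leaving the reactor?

708 kmol/h

Conversion of G: G consumed = 0.566 × 422 = 238.9 kmol/h = 1ξ₁ + 1ξ₂.
Selectivity: 2ξ₁ / (1ξ₂) = 8.18 → ξ₁ = 4.09 ξ₂.
Substitute: (1·4.09 + 1) ξ₂ = 238.9 → ξ₂ = 46.93 kmol/h, ξ₁ = 191.9 kmol/h.
Outlet amounts (n = n₀ + Σ ν·ξ):
  G: 422 − 1(191.9) − 1(46.93) = 183.1
  H: 0 + 2(191.9) = 383.9
  F: 0 + 1(46.93) = 46.93
  D: 0 + 2(46.93) = 93.85
Total out = 183.1 + 383.9 + 46.93 + 93.85 = 707.8 kmol/h.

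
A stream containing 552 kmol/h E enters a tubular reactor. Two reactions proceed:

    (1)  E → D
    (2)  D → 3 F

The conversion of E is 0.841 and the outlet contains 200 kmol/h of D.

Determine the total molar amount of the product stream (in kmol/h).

1080 kmol/h

Conversion of E: E consumed = 1ξ₁ = 0.841 × 552 → ξ₁ = 464.2 kmol/h.
D balance: n_D = 0 + 1ξ₁ − 1ξ₂ = 200 → ξ₂ = (1·464.2 − 200)/1 = 264.2 kmol/h.
Outlet amounts (n = n₀ + Σ ν·ξ):
  E: 552 − 1(464.2) = 87.77
  D: 0 + 1(464.2) − 1(264.2) = 200
  F: 0 + 3(264.2) = 792.7
Total out = 87.77 + 200 + 792.7 = 1080 kmol/h.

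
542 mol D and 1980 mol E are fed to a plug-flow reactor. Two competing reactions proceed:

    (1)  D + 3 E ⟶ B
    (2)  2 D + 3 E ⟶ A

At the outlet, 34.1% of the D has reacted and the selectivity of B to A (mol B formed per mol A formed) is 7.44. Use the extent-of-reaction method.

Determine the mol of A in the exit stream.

19.6 mol

Conversion of D: D consumed = 0.341 × 542 = 184.8 mol = 1ξ₁ + 2ξ₂.
Selectivity: 1ξ₁ / (1ξ₂) = 7.44 → ξ₁ = 7.44 ξ₂.
Substitute: (1·7.44 + 2) ξ₂ = 184.8 → ξ₂ = 19.58 mol, ξ₁ = 145.7 mol.
Outlet amounts (n = n₀ + Σ ν·ξ):
  D: 542 − 1(145.7) − 2(19.58) = 357.2
  E: 1980 − 3(145.7) − 3(19.58) = 1484
  B: 0 + 1(145.7) = 145.7
  A: 0 + 1(19.58) = 19.58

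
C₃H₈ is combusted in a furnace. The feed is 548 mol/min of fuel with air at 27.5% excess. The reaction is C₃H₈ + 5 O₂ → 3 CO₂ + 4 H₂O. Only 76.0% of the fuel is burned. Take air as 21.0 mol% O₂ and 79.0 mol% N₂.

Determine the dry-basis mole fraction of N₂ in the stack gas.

Stoichiometric O₂ = 5 × 548 = 2740 mol/min; O₂ fed = 2740 × 1.275 = 3493 mol/min.
N₂ fed = 3493 × 79/21 = 13140 mol/min.
Fuel reacted = 0.76 × 548 → ξ = 416.5 mol/min.
Outlet (n = n₀ + ν ξ):
  C₃H₈: 548 − 1(416.5) = 131.5
  O₂: 3493 − 5(416.5) = 1411
  N₂: 13140 (inert)
  CO₂: 0 + 3(416.5) = 1249
  H₂O: 0 + 4(416.5) = 1666
Dry total = 15930 mol/min; y_N₂ (dry) = 13140 / 15930 = 0.8248.

0.825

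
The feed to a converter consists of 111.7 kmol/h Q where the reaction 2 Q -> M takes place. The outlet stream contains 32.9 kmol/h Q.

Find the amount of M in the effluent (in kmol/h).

39.4 kmol/h

For Q: n = n₀ − 2ξ → 32.9 = 111.7 − 2ξ, giving ξ = 39.4 kmol/h.
Outlet amounts (n = n₀ + ν ξ):
  Q: 111.7 − 2(39.4) = 32.9
  M: 0 + 1(39.4) = 39.4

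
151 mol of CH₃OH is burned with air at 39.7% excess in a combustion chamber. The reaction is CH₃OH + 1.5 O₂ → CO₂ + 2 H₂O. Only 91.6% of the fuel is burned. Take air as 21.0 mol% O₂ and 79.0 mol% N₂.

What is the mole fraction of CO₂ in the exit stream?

Stoichiometric O₂ = 1.5 × 151 = 226.5 mol; O₂ fed = 226.5 × 1.397 = 316.4 mol.
N₂ fed = 316.4 × 79/21 = 1190 mol.
Fuel reacted = 0.916 × 151 → ξ = 138.3 mol.
Outlet (n = n₀ + ν ξ):
  CH₃OH: 151 − 1(138.3) = 12.68
  O₂: 316.4 − 1.5(138.3) = 108.9
  N₂: 1190 (inert)
  CO₂: 0 + 1(138.3) = 138.3
  H₂O: 0 + 2(138.3) = 276.6
Total out = 1727 mol; y_CO₂ = 138.3 / 1727 = 0.08009.

0.0801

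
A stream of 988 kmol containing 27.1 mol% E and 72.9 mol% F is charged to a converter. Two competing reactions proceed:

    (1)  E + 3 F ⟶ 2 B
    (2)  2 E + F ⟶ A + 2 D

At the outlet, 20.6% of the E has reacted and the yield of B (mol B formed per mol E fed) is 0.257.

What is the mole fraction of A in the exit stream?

0.0113

Yield of B: 2ξ₁ / 267.7 = 0.257 → ξ₁ = 34.41 kmol.
Conversion of E: 1ξ₁ + 2ξ₂ = 0.206 × 267.7 = 55.16 → ξ₂ = 10.38 kmol.
Outlet amounts (n = n₀ + Σ ν·ξ):
  E: 267.7 − 1(34.41) − 2(10.38) = 212.6
  F: 720.3 − 3(34.41) − 1(10.38) = 606.7
  B: 0 + 2(34.41) = 68.81
  A: 0 + 1(10.38) = 10.38
  D: 0 + 2(10.38) = 20.75
Total out = 919.2 kmol; y_A = 10.38 / 919.2 = 0.01129.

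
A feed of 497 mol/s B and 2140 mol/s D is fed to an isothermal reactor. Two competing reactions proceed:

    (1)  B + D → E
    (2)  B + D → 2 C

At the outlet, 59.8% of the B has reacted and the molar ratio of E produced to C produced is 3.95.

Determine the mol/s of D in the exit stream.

Conversion of B: B consumed = 0.598 × 497 = 297.2 mol/s = 1ξ₁ + 1ξ₂.
Selectivity: 1ξ₁ / (2ξ₂) = 3.95 → ξ₁ = 7.9 ξ₂.
Substitute: (1·7.9 + 1) ξ₂ = 297.2 → ξ₂ = 33.39 mol/s, ξ₁ = 263.8 mol/s.
Outlet amounts (n = n₀ + Σ ν·ξ):
  B: 497 − 1(263.8) − 1(33.39) = 199.8
  D: 2140 − 1(263.8) − 1(33.39) = 1843
  E: 0 + 1(263.8) = 263.8
  C: 0 + 2(33.39) = 66.79

1840 mol/s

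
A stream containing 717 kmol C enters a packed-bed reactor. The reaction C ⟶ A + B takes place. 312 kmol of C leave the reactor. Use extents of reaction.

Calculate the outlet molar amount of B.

405 kmol

For C: n = n₀ − 1ξ → 312 = 717 − 1ξ, giving ξ = 405 kmol.
Outlet amounts (n = n₀ + ν ξ):
  C: 717 − 1(405) = 312
  A: 0 + 1(405) = 405
  B: 0 + 1(405) = 405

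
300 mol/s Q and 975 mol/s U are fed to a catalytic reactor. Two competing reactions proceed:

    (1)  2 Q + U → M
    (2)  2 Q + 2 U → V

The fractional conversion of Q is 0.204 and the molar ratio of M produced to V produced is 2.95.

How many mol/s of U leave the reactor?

937 mol/s

Conversion of Q: Q consumed = 0.204 × 300 = 61.2 mol/s = 2ξ₁ + 2ξ₂.
Selectivity: 1ξ₁ / (1ξ₂) = 2.95 → ξ₁ = 2.95 ξ₂.
Substitute: (2·2.95 + 2) ξ₂ = 61.2 → ξ₂ = 7.747 mol/s, ξ₁ = 22.85 mol/s.
Outlet amounts (n = n₀ + Σ ν·ξ):
  Q: 300 − 2(22.85) − 2(7.747) = 238.8
  U: 975 − 1(22.85) − 2(7.747) = 936.7
  M: 0 + 1(22.85) = 22.85
  V: 0 + 1(7.747) = 7.747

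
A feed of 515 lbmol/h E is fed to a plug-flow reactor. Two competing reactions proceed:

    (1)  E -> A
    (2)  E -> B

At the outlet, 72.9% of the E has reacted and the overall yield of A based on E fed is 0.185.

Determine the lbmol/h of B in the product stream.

Yield of A: 1ξ₁ / 515 = 0.185 → ξ₁ = 95.28 lbmol/h.
Conversion of E: 1ξ₁ + 1ξ₂ = 0.729 × 515 = 375.4 → ξ₂ = 280.2 lbmol/h.
Outlet amounts (n = n₀ + Σ ν·ξ):
  E: 515 − 1(95.28) − 1(280.2) = 139.6
  A: 0 + 1(95.28) = 95.28
  B: 0 + 1(280.2) = 280.2

280 lbmol/h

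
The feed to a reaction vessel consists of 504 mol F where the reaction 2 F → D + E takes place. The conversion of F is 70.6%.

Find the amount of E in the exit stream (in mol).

178 mol

F reacted = 0.706 × 504 = 355.8 mol; ν_F = −2, so ξ = 355.8/2 = 177.9 mol.
Outlet amounts (n = n₀ + ν ξ):
  F: 504 − 2(177.9) = 148.2
  D: 0 + 1(177.9) = 177.9
  E: 0 + 1(177.9) = 177.9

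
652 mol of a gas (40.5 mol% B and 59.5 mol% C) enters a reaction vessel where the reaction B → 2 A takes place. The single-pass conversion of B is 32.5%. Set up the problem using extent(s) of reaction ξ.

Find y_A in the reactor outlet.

0.233

B reacted = 0.325 × 264.1 = 85.82 mol; ν_B = −1, so ξ = 85.82/1 = 85.82 mol.
Outlet amounts (n = n₀ + ν ξ):
  B: 264.1 − 1(85.82) = 178.2
  A: 0 + 2(85.82) = 171.6
  C: 387.9 (inert)
Total out = 737.8 mol; y_A = 171.6 / 737.8 = 0.2326.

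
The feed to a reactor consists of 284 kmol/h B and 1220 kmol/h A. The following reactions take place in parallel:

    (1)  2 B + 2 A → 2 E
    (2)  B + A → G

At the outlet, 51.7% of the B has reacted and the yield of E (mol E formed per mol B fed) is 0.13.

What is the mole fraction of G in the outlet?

0.081

Yield of E: 2ξ₁ / 284 = 0.13 → ξ₁ = 18.46 kmol/h.
Conversion of B: 2ξ₁ + 1ξ₂ = 0.517 × 284 = 146.8 → ξ₂ = 109.9 kmol/h.
Outlet amounts (n = n₀ + Σ ν·ξ):
  B: 284 − 2(18.46) − 1(109.9) = 137.2
  A: 1220 − 2(18.46) − 1(109.9) = 1073
  E: 0 + 2(18.46) = 36.92
  G: 0 + 1(109.9) = 109.9
Total out = 1357 kmol/h; y_G = 109.9 / 1357 = 0.08098.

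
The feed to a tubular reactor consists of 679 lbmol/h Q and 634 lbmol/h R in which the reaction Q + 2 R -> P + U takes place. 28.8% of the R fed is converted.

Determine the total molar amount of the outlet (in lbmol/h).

1220 lbmol/h

R reacted = 0.288 × 634 = 182.6 lbmol/h; ν_R = −2, so ξ = 182.6/2 = 91.3 lbmol/h.
Outlet amounts (n = n₀ + ν ξ):
  Q: 679 − 1(91.3) = 587.7
  R: 634 − 2(91.3) = 451.4
  P: 0 + 1(91.3) = 91.3
  U: 0 + 1(91.3) = 91.3
Total out = 587.7 + 451.4 + 91.3 + 91.3 = 1222 lbmol/h.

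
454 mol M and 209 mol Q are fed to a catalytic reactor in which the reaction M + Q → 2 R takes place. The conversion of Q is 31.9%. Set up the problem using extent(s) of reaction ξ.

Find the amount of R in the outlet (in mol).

Q reacted = 0.319 × 209 = 66.67 mol; ν_Q = −1, so ξ = 66.67/1 = 66.67 mol.
Outlet amounts (n = n₀ + ν ξ):
  M: 454 − 1(66.67) = 387.3
  Q: 209 − 1(66.67) = 142.3
  R: 0 + 2(66.67) = 133.3

133 mol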